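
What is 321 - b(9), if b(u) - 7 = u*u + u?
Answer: 224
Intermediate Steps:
b(u) = 7 + u + u**2 (b(u) = 7 + (u*u + u) = 7 + (u**2 + u) = 7 + (u + u**2) = 7 + u + u**2)
321 - b(9) = 321 - (7 + 9 + 9**2) = 321 - (7 + 9 + 81) = 321 - 1*97 = 321 - 97 = 224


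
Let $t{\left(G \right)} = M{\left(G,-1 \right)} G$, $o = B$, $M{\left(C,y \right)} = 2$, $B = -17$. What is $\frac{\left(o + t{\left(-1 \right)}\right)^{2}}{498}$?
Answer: $\frac{361}{498} \approx 0.7249$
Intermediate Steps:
$o = -17$
$t{\left(G \right)} = 2 G$
$\frac{\left(o + t{\left(-1 \right)}\right)^{2}}{498} = \frac{\left(-17 + 2 \left(-1\right)\right)^{2}}{498} = \left(-17 - 2\right)^{2} \cdot \frac{1}{498} = \left(-19\right)^{2} \cdot \frac{1}{498} = 361 \cdot \frac{1}{498} = \frac{361}{498}$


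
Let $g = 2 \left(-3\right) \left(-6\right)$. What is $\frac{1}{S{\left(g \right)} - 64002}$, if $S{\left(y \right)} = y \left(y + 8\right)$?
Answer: $- \frac{1}{62418} \approx -1.6021 \cdot 10^{-5}$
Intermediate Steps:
$g = 36$ ($g = \left(-6\right) \left(-6\right) = 36$)
$S{\left(y \right)} = y \left(8 + y\right)$
$\frac{1}{S{\left(g \right)} - 64002} = \frac{1}{36 \left(8 + 36\right) - 64002} = \frac{1}{36 \cdot 44 - 64002} = \frac{1}{1584 - 64002} = \frac{1}{-62418} = - \frac{1}{62418}$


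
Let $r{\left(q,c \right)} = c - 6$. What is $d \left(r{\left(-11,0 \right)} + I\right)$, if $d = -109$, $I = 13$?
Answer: $-763$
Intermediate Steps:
$r{\left(q,c \right)} = -6 + c$
$d \left(r{\left(-11,0 \right)} + I\right) = - 109 \left(\left(-6 + 0\right) + 13\right) = - 109 \left(-6 + 13\right) = \left(-109\right) 7 = -763$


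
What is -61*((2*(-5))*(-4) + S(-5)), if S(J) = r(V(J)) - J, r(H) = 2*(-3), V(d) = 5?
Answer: -2379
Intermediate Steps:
r(H) = -6
S(J) = -6 - J
-61*((2*(-5))*(-4) + S(-5)) = -61*((2*(-5))*(-4) + (-6 - 1*(-5))) = -61*(-10*(-4) + (-6 + 5)) = -61*(40 - 1) = -61*39 = -2379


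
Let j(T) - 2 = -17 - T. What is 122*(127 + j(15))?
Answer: 11834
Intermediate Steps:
j(T) = -15 - T (j(T) = 2 + (-17 - T) = -15 - T)
122*(127 + j(15)) = 122*(127 + (-15 - 1*15)) = 122*(127 + (-15 - 15)) = 122*(127 - 30) = 122*97 = 11834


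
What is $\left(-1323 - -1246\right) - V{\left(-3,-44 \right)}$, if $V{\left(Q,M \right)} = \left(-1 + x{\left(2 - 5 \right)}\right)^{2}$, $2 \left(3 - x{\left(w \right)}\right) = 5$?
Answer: $- \frac{309}{4} \approx -77.25$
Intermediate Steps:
$x{\left(w \right)} = \frac{1}{2}$ ($x{\left(w \right)} = 3 - \frac{5}{2} = \frac{1}{2}$)
$V{\left(Q,M \right)} = \frac{1}{4}$ ($V{\left(Q,M \right)} = \left(-1 + \frac{1}{2}\right)^{2} = \left(- \frac{1}{2}\right)^{2} = \frac{1}{4}$)
$\left(-1323 - -1246\right) - V{\left(-3,-44 \right)} = \left(-1323 - -1246\right) - \frac{1}{4} = \left(-1323 + 1246\right) - \frac{1}{4} = -77 - \frac{1}{4} = - \frac{309}{4}$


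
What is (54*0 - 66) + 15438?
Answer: 15372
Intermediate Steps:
(54*0 - 66) + 15438 = (0 - 66) + 15438 = -66 + 15438 = 15372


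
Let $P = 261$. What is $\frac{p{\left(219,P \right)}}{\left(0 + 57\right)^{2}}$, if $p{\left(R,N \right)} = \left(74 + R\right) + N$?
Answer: $\frac{554}{3249} \approx 0.17051$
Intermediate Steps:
$p{\left(R,N \right)} = 74 + N + R$
$\frac{p{\left(219,P \right)}}{\left(0 + 57\right)^{2}} = \frac{74 + 261 + 219}{\left(0 + 57\right)^{2}} = \frac{554}{57^{2}} = \frac{554}{3249}$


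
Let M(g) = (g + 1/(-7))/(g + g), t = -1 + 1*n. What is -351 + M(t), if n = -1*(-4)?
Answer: -7361/21 ≈ -350.52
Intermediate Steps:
n = 4
t = 3 (t = -1 + 1*4 = -1 + 4 = 3)
M(g) = (-⅐ + g)/(2*g) (M(g) = (g - ⅐)/((2*g)) = (-⅐ + g)*(1/(2*g)) = (-⅐ + g)/(2*g))
-351 + M(t) = -351 + (1/14)*(-1 + 7*3)/3 = -351 + (1/14)*(⅓)*(-1 + 21) = -351 + (1/14)*(⅓)*20 = -351 + 10/21 = -7361/21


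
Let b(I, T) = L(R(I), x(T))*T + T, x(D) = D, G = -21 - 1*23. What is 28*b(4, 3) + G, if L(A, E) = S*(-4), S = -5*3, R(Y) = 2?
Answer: 5080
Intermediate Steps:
G = -44 (G = -21 - 23 = -44)
S = -15
L(A, E) = 60 (L(A, E) = -15*(-4) = 60)
b(I, T) = 61*T (b(I, T) = 60*T + T = 61*T)
28*b(4, 3) + G = 28*(61*3) - 44 = 28*183 - 44 = 5124 - 44 = 5080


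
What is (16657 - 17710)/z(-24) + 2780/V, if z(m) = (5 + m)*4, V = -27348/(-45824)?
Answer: 2427623041/519612 ≈ 4672.0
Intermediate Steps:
V = 6837/11456 (V = -27348*(-1/45824) = 6837/11456 ≈ 0.59681)
z(m) = 20 + 4*m
(16657 - 17710)/z(-24) + 2780/V = (16657 - 17710)/(20 + 4*(-24)) + 2780/(6837/11456) = -1053/(20 - 96) + 2780*(11456/6837) = -1053/(-76) + 31847680/6837 = -1053*(-1/76) + 31847680/6837 = 1053/76 + 31847680/6837 = 2427623041/519612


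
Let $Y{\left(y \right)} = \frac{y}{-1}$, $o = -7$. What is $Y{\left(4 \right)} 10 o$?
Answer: $280$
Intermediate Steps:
$Y{\left(y \right)} = - y$ ($Y{\left(y \right)} = y \left(-1\right) = - y$)
$Y{\left(4 \right)} 10 o = \left(-1\right) 4 \cdot 10 \left(-7\right) = \left(-4\right) 10 \left(-7\right) = \left(-40\right) \left(-7\right) = 280$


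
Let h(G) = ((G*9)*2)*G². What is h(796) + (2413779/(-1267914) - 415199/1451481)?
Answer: 5569184503062898062949/613451026878 ≈ 9.0785e+9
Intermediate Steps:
h(G) = 18*G³ (h(G) = ((9*G)*2)*G² = (18*G)*G² = 18*G³)
h(796) + (2413779/(-1267914) - 415199/1451481) = 18*796³ + (2413779/(-1267914) - 415199/1451481) = 18*504358336 + (2413779*(-1/1267914) - 415199*1/1451481) = 9078450048 + (-804593/422638 - 415199/1451481) = 9078450048 - 1343330327195/613451026878 = 5569184503062898062949/613451026878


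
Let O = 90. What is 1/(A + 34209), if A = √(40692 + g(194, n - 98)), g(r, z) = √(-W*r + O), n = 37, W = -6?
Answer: 1/(34209 + √(40692 + √1254)) ≈ 2.9061e-5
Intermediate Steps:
g(r, z) = √(90 + 6*r) (g(r, z) = √(-(-6)*r + 90) = √(6*r + 90) = √(90 + 6*r))
A = √(40692 + √1254) (A = √(40692 + √(90 + 6*194)) = √(40692 + √(90 + 1164)) = √(40692 + √1254) ≈ 201.81)
1/(A + 34209) = 1/(√(40692 + √1254) + 34209) = 1/(34209 + √(40692 + √1254))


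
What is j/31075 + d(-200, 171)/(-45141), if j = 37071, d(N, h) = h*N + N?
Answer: 2742402011/1402756575 ≈ 1.9550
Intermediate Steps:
d(N, h) = N + N*h (d(N, h) = N*h + N = N + N*h)
j/31075 + d(-200, 171)/(-45141) = 37071/31075 - 200*(1 + 171)/(-45141) = 37071*(1/31075) - 200*172*(-1/45141) = 37071/31075 - 34400*(-1/45141) = 37071/31075 + 34400/45141 = 2742402011/1402756575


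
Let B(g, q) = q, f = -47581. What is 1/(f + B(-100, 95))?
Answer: -1/47486 ≈ -2.1059e-5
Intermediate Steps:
1/(f + B(-100, 95)) = 1/(-47581 + 95) = 1/(-47486) = -1/47486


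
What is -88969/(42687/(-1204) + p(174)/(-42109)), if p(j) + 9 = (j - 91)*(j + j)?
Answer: 4510660327684/1832272383 ≈ 2461.8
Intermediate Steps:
p(j) = -9 + 2*j*(-91 + j) (p(j) = -9 + (j - 91)*(j + j) = -9 + (-91 + j)*(2*j) = -9 + 2*j*(-91 + j))
-88969/(42687/(-1204) + p(174)/(-42109)) = -88969/(42687/(-1204) + (-9 - 182*174 + 2*174²)/(-42109)) = -88969/(42687*(-1/1204) + (-9 - 31668 + 2*30276)*(-1/42109)) = -88969/(-42687/1204 + (-9 - 31668 + 60552)*(-1/42109)) = -88969/(-42687/1204 + 28875*(-1/42109)) = -88969/(-42687/1204 - 28875/42109) = -88969/(-1832272383/50699236) = -88969*(-50699236/1832272383) = 4510660327684/1832272383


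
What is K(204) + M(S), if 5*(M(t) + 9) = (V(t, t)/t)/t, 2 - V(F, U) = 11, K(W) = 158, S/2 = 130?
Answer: 50361991/338000 ≈ 149.00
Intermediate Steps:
S = 260 (S = 2*130 = 260)
V(F, U) = -9 (V(F, U) = 2 - 1*11 = 2 - 11 = -9)
M(t) = -9 - 9/(5*t²) (M(t) = -9 + ((-9/t)/t)/5 = -9 + (-9/t²)/5 = -9 - 9/(5*t²))
K(204) + M(S) = 158 + (-9 - 9/5/260²) = 158 + (-9 - 9/5*1/67600) = 158 + (-9 - 9/338000) = 158 - 3042009/338000 = 50361991/338000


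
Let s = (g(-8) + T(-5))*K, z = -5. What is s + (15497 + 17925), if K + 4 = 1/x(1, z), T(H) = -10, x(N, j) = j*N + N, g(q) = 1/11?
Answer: 1472421/44 ≈ 33464.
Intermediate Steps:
g(q) = 1/11 (g(q) = 1*(1/11) = 1/11)
x(N, j) = N + N*j (x(N, j) = N*j + N = N + N*j)
K = -17/4 (K = -4 + 1/(1*(1 - 5)) = -4 + 1/(1*(-4)) = -4 + 1/(-4) = -4 - 1/4 = -17/4 ≈ -4.2500)
s = 1853/44 (s = (1/11 - 10)*(-17/4) = -109/11*(-17/4) = 1853/44 ≈ 42.114)
s + (15497 + 17925) = 1853/44 + (15497 + 17925) = 1853/44 + 33422 = 1472421/44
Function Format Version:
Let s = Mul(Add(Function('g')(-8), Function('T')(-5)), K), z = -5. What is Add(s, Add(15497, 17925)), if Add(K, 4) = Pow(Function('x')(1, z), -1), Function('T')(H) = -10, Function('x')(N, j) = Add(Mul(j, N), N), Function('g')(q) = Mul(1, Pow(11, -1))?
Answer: Rational(1472421, 44) ≈ 33464.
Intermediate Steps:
Function('g')(q) = Rational(1, 11) (Function('g')(q) = Mul(1, Rational(1, 11)) = Rational(1, 11))
Function('x')(N, j) = Add(N, Mul(N, j)) (Function('x')(N, j) = Add(Mul(N, j), N) = Add(N, Mul(N, j)))
K = Rational(-17, 4) (K = Add(-4, Pow(Mul(1, Add(1, -5)), -1)) = Add(-4, Pow(Mul(1, -4), -1)) = Add(-4, Pow(-4, -1)) = Add(-4, Rational(-1, 4)) = Rational(-17, 4) ≈ -4.2500)
s = Rational(1853, 44) (s = Mul(Add(Rational(1, 11), -10), Rational(-17, 4)) = Mul(Rational(-109, 11), Rational(-17, 4)) = Rational(1853, 44) ≈ 42.114)
Add(s, Add(15497, 17925)) = Add(Rational(1853, 44), Add(15497, 17925)) = Add(Rational(1853, 44), 33422) = Rational(1472421, 44)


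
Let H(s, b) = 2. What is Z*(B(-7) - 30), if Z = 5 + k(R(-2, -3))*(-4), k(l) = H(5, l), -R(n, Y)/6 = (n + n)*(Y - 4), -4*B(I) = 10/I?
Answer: 1245/14 ≈ 88.929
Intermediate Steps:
B(I) = -5/(2*I)
R(n, Y) = -12*n*(-4 + Y) (R(n, Y) = -6*(n + n)*(Y - 4) = -6*2*n*(-4 + Y) = -12*n*(-4 + Y))
k(l) = 2
Z = -3 (Z = 5 + 2*(-4) = 5 - 8 = -3)
Z*(B(-7) - 30) = -3*(-5/2/(-7) - 30) = -3*(-5/2*(-⅐) - 30) = -3*(5/14 - 30) = -3*(-415/14) = 1245/14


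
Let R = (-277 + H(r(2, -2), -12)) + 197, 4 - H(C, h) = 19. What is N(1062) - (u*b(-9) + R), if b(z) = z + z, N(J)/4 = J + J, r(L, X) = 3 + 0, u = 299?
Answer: 13973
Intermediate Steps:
r(L, X) = 3
N(J) = 8*J (N(J) = 4*(J + J) = 4*(2*J) = 8*J)
b(z) = 2*z
H(C, h) = -15 (H(C, h) = 4 - 1*19 = 4 - 19 = -15)
R = -95 (R = (-277 - 15) + 197 = -292 + 197 = -95)
N(1062) - (u*b(-9) + R) = 8*1062 - (299*(2*(-9)) - 95) = 8496 - (299*(-18) - 95) = 8496 - (-5382 - 95) = 8496 - 1*(-5477) = 8496 + 5477 = 13973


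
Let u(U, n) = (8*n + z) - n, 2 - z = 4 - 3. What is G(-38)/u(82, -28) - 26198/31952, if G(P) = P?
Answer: -1947217/3115320 ≈ -0.62505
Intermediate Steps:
z = 1 (z = 2 - (4 - 3) = 2 - 1*1 = 2 - 1 = 1)
u(U, n) = 1 + 7*n (u(U, n) = (8*n + 1) - n = (1 + 8*n) - n = 1 + 7*n)
G(-38)/u(82, -28) - 26198/31952 = -38/(1 + 7*(-28)) - 26198/31952 = -38/(1 - 196) - 26198*1/31952 = -38/(-195) - 13099/15976 = -38*(-1/195) - 13099/15976 = 38/195 - 13099/15976 = -1947217/3115320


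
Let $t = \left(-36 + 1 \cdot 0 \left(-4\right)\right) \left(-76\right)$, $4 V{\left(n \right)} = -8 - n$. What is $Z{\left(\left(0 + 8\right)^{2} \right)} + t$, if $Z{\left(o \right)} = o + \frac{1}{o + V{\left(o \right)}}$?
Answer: $\frac{128801}{46} \approx 2800.0$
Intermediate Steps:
$V{\left(n \right)} = -2 - \frac{n}{4}$ ($V{\left(n \right)} = \frac{-8 - n}{4} = -2 - \frac{n}{4}$)
$Z{\left(o \right)} = o + \frac{1}{-2 + \frac{3 o}{4}}$ ($Z{\left(o \right)} = o + \frac{1}{o - \left(2 + \frac{o}{4}\right)} = o + \frac{1}{-2 + \frac{3 o}{4}}$)
$t = 2736$ ($t = \left(-36 + 0 \left(-4\right)\right) \left(-76\right) = \left(-36 + 0\right) \left(-76\right) = \left(-36\right) \left(-76\right) = 2736$)
$Z{\left(\left(0 + 8\right)^{2} \right)} + t = \frac{4 - 8 \left(0 + 8\right)^{2} + 3 \left(\left(0 + 8\right)^{2}\right)^{2}}{-8 + 3 \left(0 + 8\right)^{2}} + 2736 = \frac{4 - 8 \cdot 8^{2} + 3 \left(8^{2}\right)^{2}}{-8 + 3 \cdot 8^{2}} + 2736 = \frac{4 - 512 + 3 \cdot 64^{2}}{-8 + 3 \cdot 64} + 2736 = \frac{4 - 512 + 3 \cdot 4096}{-8 + 192} + 2736 = \frac{4 - 512 + 12288}{184} + 2736 = \frac{1}{184} \cdot 11780 + 2736 = \frac{2945}{46} + 2736 = \frac{128801}{46}$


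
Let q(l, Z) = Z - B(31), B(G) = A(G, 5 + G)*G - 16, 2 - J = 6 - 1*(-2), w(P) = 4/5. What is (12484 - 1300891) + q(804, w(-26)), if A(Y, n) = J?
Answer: -6441021/5 ≈ -1.2882e+6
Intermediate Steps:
w(P) = 4/5 (w(P) = (1/5)*4 = 4/5)
J = -6 (J = 2 - (6 - 1*(-2)) = 2 - (6 + 2) = 2 - 1*8 = 2 - 8 = -6)
A(Y, n) = -6
B(G) = -16 - 6*G (B(G) = -6*G - 16 = -16 - 6*G)
q(l, Z) = 202 + Z (q(l, Z) = Z - (-16 - 6*31) = Z - (-16 - 186) = Z - 1*(-202) = Z + 202 = 202 + Z)
(12484 - 1300891) + q(804, w(-26)) = (12484 - 1300891) + (202 + 4/5) = -1288407 + 1014/5 = -6441021/5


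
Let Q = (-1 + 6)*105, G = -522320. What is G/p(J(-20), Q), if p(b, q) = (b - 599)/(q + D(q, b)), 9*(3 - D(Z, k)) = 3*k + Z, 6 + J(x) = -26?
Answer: 752663120/1893 ≈ 3.9760e+5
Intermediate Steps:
J(x) = -32 (J(x) = -6 - 26 = -32)
D(Z, k) = 3 - k/3 - Z/9 (D(Z, k) = 3 - (3*k + Z)/9 = 3 - (Z + 3*k)/9 = 3 + (-k/3 - Z/9) = 3 - k/3 - Z/9)
Q = 525 (Q = 5*105 = 525)
p(b, q) = (-599 + b)/(3 - b/3 + 8*q/9) (p(b, q) = (b - 599)/(q + (3 - b/3 - q/9)) = (-599 + b)/(3 - b/3 + 8*q/9))
G/p(J(-20), Q) = -522320*(27 - 3*(-32) + 8*525)/(9*(-599 - 32)) = -522320/(9*(-631)/(27 + 96 + 4200)) = -522320/(9*(-631)/4323) = -522320/(9*(1/4323)*(-631)) = -522320/(-1893/1441) = -522320*(-1441/1893) = 752663120/1893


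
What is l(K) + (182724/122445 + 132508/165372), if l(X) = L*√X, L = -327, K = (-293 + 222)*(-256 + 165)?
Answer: 1290065983/562471515 - 327*√6461 ≈ -26282.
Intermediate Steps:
K = 6461 (K = -71*(-91) = 6461)
l(X) = -327*√X
l(K) + (182724/122445 + 132508/165372) = -327*√6461 + (182724/122445 + 132508/165372) = -327*√6461 + (182724*(1/122445) + 132508*(1/165372)) = -327*√6461 + (60908/40815 + 33127/41343) = -327*√6461 + 1290065983/562471515 = 1290065983/562471515 - 327*√6461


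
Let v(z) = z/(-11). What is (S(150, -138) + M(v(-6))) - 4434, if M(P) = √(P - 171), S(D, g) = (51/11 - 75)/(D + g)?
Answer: -97677/22 + 25*I*√33/11 ≈ -4439.9 + 13.056*I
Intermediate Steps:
v(z) = -z/11 (v(z) = z*(-1/11) = -z/11)
S(D, g) = -774/(11*(D + g)) (S(D, g) = (51*(1/11) - 75)/(D + g) = (51/11 - 75)/(D + g) = -774/(11*(D + g)))
M(P) = √(-171 + P)
(S(150, -138) + M(v(-6))) - 4434 = (-774/(11*150 + 11*(-138)) + √(-171 - 1/11*(-6))) - 4434 = (-774/(1650 - 1518) + √(-171 + 6/11)) - 4434 = (-774/132 + √(-1875/11)) - 4434 = (-774*1/132 + 25*I*√33/11) - 4434 = (-129/22 + 25*I*√33/11) - 4434 = -97677/22 + 25*I*√33/11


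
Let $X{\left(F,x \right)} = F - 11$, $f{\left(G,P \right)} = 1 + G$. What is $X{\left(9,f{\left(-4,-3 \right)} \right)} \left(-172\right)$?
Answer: $344$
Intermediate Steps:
$X{\left(F,x \right)} = -11 + F$
$X{\left(9,f{\left(-4,-3 \right)} \right)} \left(-172\right) = \left(-11 + 9\right) \left(-172\right) = \left(-2\right) \left(-172\right) = 344$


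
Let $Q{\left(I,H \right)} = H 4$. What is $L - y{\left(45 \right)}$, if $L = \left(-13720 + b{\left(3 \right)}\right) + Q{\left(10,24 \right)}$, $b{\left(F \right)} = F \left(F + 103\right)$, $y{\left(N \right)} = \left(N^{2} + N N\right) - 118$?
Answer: $-17238$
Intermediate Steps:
$y{\left(N \right)} = -118 + 2 N^{2}$ ($y{\left(N \right)} = \left(N^{2} + N^{2}\right) - 118 = 2 N^{2} - 118 = -118 + 2 N^{2}$)
$b{\left(F \right)} = F \left(103 + F\right)$
$Q{\left(I,H \right)} = 4 H$
$L = -13306$ ($L = \left(-13720 + 3 \left(103 + 3\right)\right) + 4 \cdot 24 = \left(-13720 + 3 \cdot 106\right) + 96 = \left(-13720 + 318\right) + 96 = -13402 + 96 = -13306$)
$L - y{\left(45 \right)} = -13306 - \left(-118 + 2 \cdot 45^{2}\right) = -13306 - \left(-118 + 2 \cdot 2025\right) = -13306 - \left(-118 + 4050\right) = -13306 - 3932 = -17238$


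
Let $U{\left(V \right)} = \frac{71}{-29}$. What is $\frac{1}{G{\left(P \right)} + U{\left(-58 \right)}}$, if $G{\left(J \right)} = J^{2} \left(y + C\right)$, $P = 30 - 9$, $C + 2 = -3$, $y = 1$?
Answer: $- \frac{29}{51227} \approx -0.00056611$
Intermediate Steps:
$C = -5$ ($C = -2 - 3 = -5$)
$U{\left(V \right)} = - \frac{71}{29}$ ($U{\left(V \right)} = 71 \left(- \frac{1}{29}\right) = - \frac{71}{29}$)
$P = 21$
$G{\left(J \right)} = - 4 J^{2}$ ($G{\left(J \right)} = J^{2} \left(1 - 5\right) = J^{2} \left(-4\right) = - 4 J^{2}$)
$\frac{1}{G{\left(P \right)} + U{\left(-58 \right)}} = \frac{1}{- 4 \cdot 21^{2} - \frac{71}{29}} = \frac{1}{\left(-4\right) 441 - \frac{71}{29}} = \frac{1}{-1764 - \frac{71}{29}} = \frac{1}{- \frac{51227}{29}} = - \frac{29}{51227}$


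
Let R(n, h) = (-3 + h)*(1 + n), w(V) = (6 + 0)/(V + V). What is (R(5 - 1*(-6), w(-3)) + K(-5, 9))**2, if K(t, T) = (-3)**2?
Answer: 1521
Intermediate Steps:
w(V) = 3/V (w(V) = 6/((2*V)) = 6*(1/(2*V)) = 3/V)
R(n, h) = (1 + n)*(-3 + h)
K(t, T) = 9
(R(5 - 1*(-6), w(-3)) + K(-5, 9))**2 = ((-3 + 3/(-3) - 3*(5 - 1*(-6)) + (3/(-3))*(5 - 1*(-6))) + 9)**2 = ((-3 + 3*(-1/3) - 3*(5 + 6) + (3*(-1/3))*(5 + 6)) + 9)**2 = ((-3 - 1 - 3*11 - 1*11) + 9)**2 = ((-3 - 1 - 33 - 11) + 9)**2 = (-48 + 9)**2 = (-39)**2 = 1521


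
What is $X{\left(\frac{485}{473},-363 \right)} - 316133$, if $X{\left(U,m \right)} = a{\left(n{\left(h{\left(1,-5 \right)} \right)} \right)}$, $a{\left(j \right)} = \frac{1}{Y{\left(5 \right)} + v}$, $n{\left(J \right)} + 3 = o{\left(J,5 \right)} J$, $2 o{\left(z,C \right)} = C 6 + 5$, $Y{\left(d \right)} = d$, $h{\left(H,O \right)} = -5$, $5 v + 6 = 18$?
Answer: $- \frac{11696916}{37} \approx -3.1613 \cdot 10^{5}$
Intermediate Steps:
$v = \frac{12}{5}$ ($v = - \frac{6}{5} + \frac{1}{5} \cdot 18 = - \frac{6}{5} + \frac{18}{5} = \frac{12}{5} \approx 2.4$)
$o{\left(z,C \right)} = \frac{5}{2} + 3 C$ ($o{\left(z,C \right)} = \frac{C 6 + 5}{2} = \frac{6 C + 5}{2} = \frac{5 + 6 C}{2} = \frac{5}{2} + 3 C$)
$n{\left(J \right)} = -3 + \frac{35 J}{2}$ ($n{\left(J \right)} = -3 + \left(\frac{5}{2} + 3 \cdot 5\right) J = -3 + \left(\frac{5}{2} + 15\right) J = -3 + \frac{35 J}{2}$)
$a{\left(j \right)} = \frac{5}{37}$ ($a{\left(j \right)} = \frac{1}{5 + \frac{12}{5}} = \frac{1}{\frac{37}{5}} = \frac{5}{37}$)
$X{\left(U,m \right)} = \frac{5}{37}$
$X{\left(\frac{485}{473},-363 \right)} - 316133 = \frac{5}{37} - 316133 = - \frac{11696916}{37}$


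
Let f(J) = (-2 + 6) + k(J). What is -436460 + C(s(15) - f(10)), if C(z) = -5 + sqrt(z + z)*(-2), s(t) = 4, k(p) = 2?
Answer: -436465 - 4*I ≈ -4.3647e+5 - 4.0*I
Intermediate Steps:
f(J) = 6 (f(J) = (-2 + 6) + 2 = 4 + 2 = 6)
C(z) = -5 - 2*sqrt(2)*sqrt(z) (C(z) = -5 + sqrt(2*z)*(-2) = -5 + (sqrt(2)*sqrt(z))*(-2) = -5 - 2*sqrt(2)*sqrt(z))
-436460 + C(s(15) - f(10)) = -436460 + (-5 - 2*sqrt(2)*sqrt(4 - 1*6)) = -436460 + (-5 - 2*sqrt(2)*sqrt(4 - 6)) = -436460 + (-5 - 2*sqrt(2)*sqrt(-2)) = -436460 + (-5 - 2*sqrt(2)*I*sqrt(2)) = -436460 + (-5 - 4*I) = -436465 - 4*I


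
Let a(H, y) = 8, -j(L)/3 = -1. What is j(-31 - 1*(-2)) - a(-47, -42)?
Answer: -5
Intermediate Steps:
j(L) = 3 (j(L) = -3*(-1) = 3)
j(-31 - 1*(-2)) - a(-47, -42) = 3 - 1*8 = 3 - 8 = -5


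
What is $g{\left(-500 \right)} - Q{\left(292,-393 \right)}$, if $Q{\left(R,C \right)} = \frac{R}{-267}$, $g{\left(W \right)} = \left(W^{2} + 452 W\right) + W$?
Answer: $\frac{6274792}{267} \approx 23501.0$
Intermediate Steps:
$g{\left(W \right)} = W^{2} + 453 W$
$Q{\left(R,C \right)} = - \frac{R}{267}$ ($Q{\left(R,C \right)} = R \left(- \frac{1}{267}\right) = - \frac{R}{267}$)
$g{\left(-500 \right)} - Q{\left(292,-393 \right)} = - 500 \left(453 - 500\right) - \left(- \frac{1}{267}\right) 292 = \left(-500\right) \left(-47\right) - - \frac{292}{267} = 23500 + \frac{292}{267} = \frac{6274792}{267}$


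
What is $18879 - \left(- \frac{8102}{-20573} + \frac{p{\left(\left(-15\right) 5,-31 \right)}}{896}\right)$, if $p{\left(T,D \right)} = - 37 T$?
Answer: $\frac{49705708595}{2633344} \approx 18876.0$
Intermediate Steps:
$18879 - \left(- \frac{8102}{-20573} + \frac{p{\left(\left(-15\right) 5,-31 \right)}}{896}\right) = 18879 - \left(- \frac{8102}{-20573} + \frac{\left(-37\right) \left(\left(-15\right) 5\right)}{896}\right) = 18879 - \left(\left(-8102\right) \left(- \frac{1}{20573}\right) + \left(-37\right) \left(-75\right) \frac{1}{896}\right) = 18879 - \left(\frac{8102}{20573} + 2775 \cdot \frac{1}{896}\right) = 18879 - \left(\frac{8102}{20573} + \frac{2775}{896}\right) = 18879 - \frac{9192781}{2633344} = \frac{49705708595}{2633344}$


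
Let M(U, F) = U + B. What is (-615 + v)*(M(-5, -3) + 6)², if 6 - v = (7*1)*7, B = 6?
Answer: -32242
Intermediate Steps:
M(U, F) = 6 + U (M(U, F) = U + 6 = 6 + U)
v = -43 (v = 6 - 7*1*7 = 6 - 7*7 = 6 - 1*49 = 6 - 49 = -43)
(-615 + v)*(M(-5, -3) + 6)² = (-615 - 43)*((6 - 5) + 6)² = -658*(1 + 6)² = -658*7² = -658*49 = -32242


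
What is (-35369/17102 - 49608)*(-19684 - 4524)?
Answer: 604083146120/503 ≈ 1.2010e+9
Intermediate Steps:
(-35369/17102 - 49608)*(-19684 - 4524) = (-35369*1/17102 - 49608)*(-24208) = (-35369/17102 - 49608)*(-24208) = -848431385/17102*(-24208) = 604083146120/503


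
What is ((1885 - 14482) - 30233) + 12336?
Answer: -30494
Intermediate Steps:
((1885 - 14482) - 30233) + 12336 = (-12597 - 30233) + 12336 = -42830 + 12336 = -30494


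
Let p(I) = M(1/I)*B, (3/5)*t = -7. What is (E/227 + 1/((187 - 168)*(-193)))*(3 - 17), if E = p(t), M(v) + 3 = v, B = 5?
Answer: 795250/832409 ≈ 0.95536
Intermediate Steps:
M(v) = -3 + v
t = -35/3 (t = (5/3)*(-7) = -35/3 ≈ -11.667)
p(I) = -15 + 5/I (p(I) = (-3 + 1/I)*5 = -15 + 5/I)
E = -108/7 (E = -15 + 5/(-35/3) = -15 + 5*(-3/35) = -15 - 3/7 = -108/7 ≈ -15.429)
(E/227 + 1/((187 - 168)*(-193)))*(3 - 17) = (-108/7/227 + 1/((187 - 168)*(-193)))*(3 - 17) = (-108/7*1/227 - 1/193/19)*(-14) = (-108/1589 + (1/19)*(-1/193))*(-14) = (-108/1589 - 1/3667)*(-14) = -397625/5826863*(-14) = 795250/832409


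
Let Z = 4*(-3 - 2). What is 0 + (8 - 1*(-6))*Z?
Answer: -280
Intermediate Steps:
Z = -20 (Z = 4*(-5) = -20)
0 + (8 - 1*(-6))*Z = 0 + (8 - 1*(-6))*(-20) = 0 + (8 + 6)*(-20) = 0 + 14*(-20) = 0 - 280 = -280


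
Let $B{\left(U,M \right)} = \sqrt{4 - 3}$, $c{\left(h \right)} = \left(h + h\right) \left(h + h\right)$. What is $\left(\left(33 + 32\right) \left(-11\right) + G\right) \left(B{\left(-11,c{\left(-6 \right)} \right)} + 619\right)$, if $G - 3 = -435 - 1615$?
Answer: $-1712440$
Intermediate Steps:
$G = -2047$ ($G = 3 - 2050 = -2047$)
$c{\left(h \right)} = 4 h^{2}$ ($c{\left(h \right)} = 2 h 2 h = 4 h^{2}$)
$B{\left(U,M \right)} = 1$ ($B{\left(U,M \right)} = \sqrt{1} = 1$)
$\left(\left(33 + 32\right) \left(-11\right) + G\right) \left(B{\left(-11,c{\left(-6 \right)} \right)} + 619\right) = \left(\left(33 + 32\right) \left(-11\right) - 2047\right) \left(1 + 619\right) = \left(65 \left(-11\right) - 2047\right) 620 = \left(-715 - 2047\right) 620 = \left(-2762\right) 620 = -1712440$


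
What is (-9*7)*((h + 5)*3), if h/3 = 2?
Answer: -2079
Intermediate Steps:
h = 6 (h = 3*2 = 6)
(-9*7)*((h + 5)*3) = (-9*7)*((6 + 5)*3) = -693*3 = -63*33 = -2079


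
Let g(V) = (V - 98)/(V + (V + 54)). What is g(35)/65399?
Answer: -63/8109476 ≈ -7.7687e-6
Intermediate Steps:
g(V) = (-98 + V)/(54 + 2*V) (g(V) = (-98 + V)/(V + (54 + V)) = (-98 + V)/(54 + 2*V))
g(35)/65399 = ((-98 + 35)/(2*(27 + 35)))/65399 = ((½)*(-63)/62)*(1/65399) = ((½)*(1/62)*(-63))*(1/65399) = -63/124*1/65399 = -63/8109476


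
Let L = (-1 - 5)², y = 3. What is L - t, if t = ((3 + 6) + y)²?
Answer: -108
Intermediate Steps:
t = 144 (t = ((3 + 6) + 3)² = (9 + 3)² = 12² = 144)
L = 36 (L = (-6)² = 36)
L - t = 36 - 1*144 = 36 - 144 = -108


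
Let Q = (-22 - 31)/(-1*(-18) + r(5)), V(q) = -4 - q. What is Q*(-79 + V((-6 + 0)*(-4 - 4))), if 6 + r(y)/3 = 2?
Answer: 6943/6 ≈ 1157.2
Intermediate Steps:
r(y) = -12 (r(y) = -18 + 3*2 = -18 + 6 = -12)
Q = -53/6 (Q = (-22 - 31)/(-1*(-18) - 12) = -53/(18 - 12) = -53/6 ≈ -8.8333)
Q*(-79 + V((-6 + 0)*(-4 - 4))) = -53*(-79 + (-4 - (-6 + 0)*(-4 - 4)))/6 = -53*(-79 + (-4 - (-6)*(-8)))/6 = -53*(-79 + (-4 - 1*48))/6 = -53*(-79 + (-4 - 48))/6 = -53*(-79 - 52)/6 = -53/6*(-131) = 6943/6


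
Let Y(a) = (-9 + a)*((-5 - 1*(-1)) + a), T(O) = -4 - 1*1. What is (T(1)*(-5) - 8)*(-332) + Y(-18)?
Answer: -5050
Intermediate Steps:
T(O) = -5 (T(O) = -4 - 1 = -5)
Y(a) = (-9 + a)*(-4 + a) (Y(a) = (-9 + a)*((-5 + 1) + a) = (-9 + a)*(-4 + a))
(T(1)*(-5) - 8)*(-332) + Y(-18) = (-5*(-5) - 8)*(-332) + (36 + (-18)² - 13*(-18)) = (25 - 8)*(-332) + (36 + 324 + 234) = 17*(-332) + 594 = -5644 + 594 = -5050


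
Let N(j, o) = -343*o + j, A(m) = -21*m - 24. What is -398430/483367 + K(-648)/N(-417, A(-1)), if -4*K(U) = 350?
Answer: -572267545/591641208 ≈ -0.96725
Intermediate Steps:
A(m) = -24 - 21*m
K(U) = -175/2 (K(U) = -¼*350 = -175/2)
N(j, o) = j - 343*o
-398430/483367 + K(-648)/N(-417, A(-1)) = -398430/483367 - 175/(2*(-417 - 343*(-24 - 21*(-1)))) = -398430*1/483367 - 175/(2*(-417 - 343*(-24 + 21))) = -398430/483367 - 175/(2*(-417 - 343*(-3))) = -398430/483367 - 175/(2*(-417 + 1029)) = -398430/483367 - 175/2/612 = -398430/483367 - 175/2*1/612 = -398430/483367 - 175/1224 = -572267545/591641208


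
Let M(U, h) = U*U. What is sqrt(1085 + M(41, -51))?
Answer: sqrt(2766) ≈ 52.593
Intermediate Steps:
M(U, h) = U**2
sqrt(1085 + M(41, -51)) = sqrt(1085 + 41**2) = sqrt(1085 + 1681) = sqrt(2766)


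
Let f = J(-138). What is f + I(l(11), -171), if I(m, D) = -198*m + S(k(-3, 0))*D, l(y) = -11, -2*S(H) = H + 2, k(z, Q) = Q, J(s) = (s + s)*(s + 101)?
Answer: 12561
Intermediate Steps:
J(s) = 2*s*(101 + s) (J(s) = (2*s)*(101 + s) = 2*s*(101 + s))
f = 10212 (f = 2*(-138)*(101 - 138) = 2*(-138)*(-37) = 10212)
S(H) = -1 - H/2 (S(H) = -(H + 2)/2 = -(2 + H)/2 = -1 - H/2)
I(m, D) = -D - 198*m (I(m, D) = -198*m + (-1 - ½*0)*D = -198*m + (-1 + 0)*D = -198*m - D = -D - 198*m)
f + I(l(11), -171) = 10212 + (-1*(-171) - 198*(-11)) = 10212 + (171 + 2178) = 10212 + 2349 = 12561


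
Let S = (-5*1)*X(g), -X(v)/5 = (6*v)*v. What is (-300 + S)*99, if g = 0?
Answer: -29700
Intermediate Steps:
X(v) = -30*v² (X(v) = -5*6*v*v = -30*v²)
S = 0 (S = (-5*1)*(-30*0²) = -(-150)*0 = -5*0 = 0)
(-300 + S)*99 = (-300 + 0)*99 = -300*99 = -29700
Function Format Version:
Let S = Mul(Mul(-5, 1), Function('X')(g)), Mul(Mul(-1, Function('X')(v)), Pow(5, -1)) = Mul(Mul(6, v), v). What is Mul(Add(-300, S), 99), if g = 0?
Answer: -29700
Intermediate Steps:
Function('X')(v) = Mul(-30, Pow(v, 2)) (Function('X')(v) = Mul(-5, Mul(Mul(6, v), v)) = Mul(-5, Mul(6, Pow(v, 2))) = Mul(-30, Pow(v, 2)))
S = 0 (S = Mul(Mul(-5, 1), Mul(-30, Pow(0, 2))) = Mul(-5, Mul(-30, 0)) = Mul(-5, 0) = 0)
Mul(Add(-300, S), 99) = Mul(Add(-300, 0), 99) = Mul(-300, 99) = -29700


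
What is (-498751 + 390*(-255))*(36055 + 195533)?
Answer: -138536173188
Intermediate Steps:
(-498751 + 390*(-255))*(36055 + 195533) = (-498751 - 99450)*231588 = -598201*231588 = -138536173188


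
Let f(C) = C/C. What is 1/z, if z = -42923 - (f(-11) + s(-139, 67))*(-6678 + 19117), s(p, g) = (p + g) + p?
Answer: 1/2569267 ≈ 3.8922e-7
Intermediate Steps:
f(C) = 1
s(p, g) = g + 2*p (s(p, g) = (g + p) + p = g + 2*p)
z = 2569267 (z = -42923 - (1 + (67 + 2*(-139)))*(-6678 + 19117) = -42923 - (1 + (67 - 278))*12439 = -42923 - (1 - 211)*12439 = -42923 - (-210)*12439 = -42923 - 1*(-2612190) = -42923 + 2612190 = 2569267)
1/z = 1/2569267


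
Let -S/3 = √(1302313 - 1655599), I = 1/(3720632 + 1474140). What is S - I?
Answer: -1/5194772 - 9*I*√39254 ≈ -1.925e-7 - 1783.1*I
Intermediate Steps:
I = 1/5194772 ≈ 1.9250e-7
S = -9*I*√39254 (S = -3*√(1302313 - 1655599) = -9*I*√39254 ≈ -1783.1*I)
S - I = -9*I*√39254 - 1*1/5194772 = -9*I*√39254 - 1/5194772 = -1/5194772 - 9*I*√39254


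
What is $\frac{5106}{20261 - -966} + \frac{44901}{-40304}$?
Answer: $- \frac{747321303}{855533008} \approx -0.87352$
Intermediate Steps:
$\frac{5106}{20261 - -966} + \frac{44901}{-40304} = \frac{5106}{20261 + 966} + 44901 \left(- \frac{1}{40304}\right) = \frac{5106}{21227} - \frac{44901}{40304} = - \frac{747321303}{855533008}$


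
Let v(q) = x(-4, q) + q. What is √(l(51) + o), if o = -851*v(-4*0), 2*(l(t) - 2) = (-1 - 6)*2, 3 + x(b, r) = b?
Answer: 8*√93 ≈ 77.149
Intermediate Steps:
x(b, r) = -3 + b
l(t) = -5 (l(t) = 2 + ((-1 - 6)*2)/2 = 2 + (-7*2)/2 = 2 + (½)*(-14) = 2 - 7 = -5)
v(q) = -7 + q (v(q) = (-3 - 4) + q = -7 + q)
o = 5957 (o = -851*(-7 - 4*0) = -851*(-7 + 0) = -851*(-7) = 5957)
√(l(51) + o) = √(-5 + 5957) = √5952 = 8*√93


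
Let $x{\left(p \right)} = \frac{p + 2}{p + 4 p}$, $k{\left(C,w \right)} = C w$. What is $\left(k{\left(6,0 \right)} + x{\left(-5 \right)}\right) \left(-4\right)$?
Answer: $- \frac{12}{25} \approx -0.48$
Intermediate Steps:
$x{\left(p \right)} = \frac{2 + p}{5 p}$
$\left(k{\left(6,0 \right)} + x{\left(-5 \right)}\right) \left(-4\right) = \left(6 \cdot 0 + \frac{2 - 5}{5 \left(-5\right)}\right) \left(-4\right) = \left(0 + \frac{1}{5} \left(- \frac{1}{5}\right) \left(-3\right)\right) \left(-4\right) = \left(0 + \frac{3}{25}\right) \left(-4\right) = \frac{3}{25} \left(-4\right) = - \frac{12}{25}$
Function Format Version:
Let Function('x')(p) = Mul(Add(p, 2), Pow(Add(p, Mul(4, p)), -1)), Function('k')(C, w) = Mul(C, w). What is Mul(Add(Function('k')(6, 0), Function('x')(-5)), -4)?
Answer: Rational(-12, 25) ≈ -0.48000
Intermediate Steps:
Function('x')(p) = Mul(Rational(1, 5), Pow(p, -1), Add(2, p)) (Function('x')(p) = Mul(Add(2, p), Pow(Mul(5, p), -1)) = Mul(Add(2, p), Mul(Rational(1, 5), Pow(p, -1))) = Mul(Rational(1, 5), Pow(p, -1), Add(2, p)))
Mul(Add(Function('k')(6, 0), Function('x')(-5)), -4) = Mul(Add(Mul(6, 0), Mul(Rational(1, 5), Pow(-5, -1), Add(2, -5))), -4) = Mul(Add(0, Mul(Rational(1, 5), Rational(-1, 5), -3)), -4) = Mul(Add(0, Rational(3, 25)), -4) = Mul(Rational(3, 25), -4) = Rational(-12, 25)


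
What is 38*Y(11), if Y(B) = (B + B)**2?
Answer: 18392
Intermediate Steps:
Y(B) = 4*B**2 (Y(B) = (2*B)**2 = 4*B**2)
38*Y(11) = 38*(4*11**2) = 38*(4*121) = 38*484 = 18392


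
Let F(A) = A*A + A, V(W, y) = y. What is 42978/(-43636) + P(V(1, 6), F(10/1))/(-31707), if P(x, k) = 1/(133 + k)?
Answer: -165568490507/168103348218 ≈ -0.98492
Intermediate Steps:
F(A) = A + A² (F(A) = A² + A = A + A²)
42978/(-43636) + P(V(1, 6), F(10/1))/(-31707) = 42978/(-43636) + 1/((133 + (10/1)*(1 + 10/1))*(-31707)) = 42978*(-1/43636) - 1/31707/(133 + (10*1)*(1 + 10*1)) = -21489/21818 - 1/31707/(133 + 10*(1 + 10)) = -21489/21818 - 1/31707/(133 + 10*11) = -21489/21818 - 1/31707/(133 + 110) = -21489/21818 - 1/31707/243 = -21489/21818 + (1/243)*(-1/31707) = -21489/21818 - 1/7704801 = -165568490507/168103348218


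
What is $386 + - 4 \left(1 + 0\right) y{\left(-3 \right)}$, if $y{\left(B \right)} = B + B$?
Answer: $410$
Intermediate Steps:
$y{\left(B \right)} = 2 B$
$386 + - 4 \left(1 + 0\right) y{\left(-3 \right)} = 386 + - 4 \left(1 + 0\right) 2 \left(-3\right) = 386 + \left(-4\right) 1 \left(-6\right) = 386 - -24 = 386 + 24 = 410$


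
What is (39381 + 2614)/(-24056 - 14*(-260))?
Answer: -41995/20416 ≈ -2.0570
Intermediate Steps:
(39381 + 2614)/(-24056 - 14*(-260)) = 41995/(-24056 + 3640) = 41995/(-20416) = 41995*(-1/20416) = -41995/20416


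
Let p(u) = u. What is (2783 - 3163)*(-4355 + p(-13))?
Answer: 1659840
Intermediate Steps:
(2783 - 3163)*(-4355 + p(-13)) = (2783 - 3163)*(-4355 - 13) = -380*(-4368) = 1659840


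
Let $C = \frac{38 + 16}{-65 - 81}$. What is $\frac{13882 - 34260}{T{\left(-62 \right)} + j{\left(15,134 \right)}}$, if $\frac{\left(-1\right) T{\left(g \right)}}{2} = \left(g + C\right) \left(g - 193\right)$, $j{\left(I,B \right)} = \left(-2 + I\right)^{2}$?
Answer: $\frac{1487594}{2309693} \approx 0.64407$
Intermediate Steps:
$C = - \frac{27}{73}$ ($C = \frac{54}{-146} = 54 \left(- \frac{1}{146}\right) = - \frac{27}{73} \approx -0.36986$)
$T{\left(g \right)} = - 2 \left(-193 + g\right) \left(- \frac{27}{73} + g\right)$ ($T{\left(g \right)} = - 2 \left(g - \frac{27}{73}\right) \left(g - 193\right) = - 2 \left(- \frac{27}{73} + g\right) \left(-193 + g\right) = - 2 \left(-193 + g\right) \left(- \frac{27}{73} + g\right)$)
$\frac{13882 - 34260}{T{\left(-62 \right)} + j{\left(15,134 \right)}} = \frac{13882 - 34260}{\left(- \frac{10422}{73} - 2 \left(-62\right)^{2} + \frac{28232}{73} \left(-62\right)\right) + \left(-2 + 15\right)^{2}} = - \frac{20378}{\left(- \frac{10422}{73} - 7688 - \frac{1750384}{73}\right) + 13^{2}} = - \frac{20378}{\left(- \frac{10422}{73} - 7688 - \frac{1750384}{73}\right) + 169} = - \frac{20378}{- \frac{2322030}{73} + 169} = - \frac{20378}{- \frac{2309693}{73}} = \left(-20378\right) \left(- \frac{73}{2309693}\right) = \frac{1487594}{2309693}$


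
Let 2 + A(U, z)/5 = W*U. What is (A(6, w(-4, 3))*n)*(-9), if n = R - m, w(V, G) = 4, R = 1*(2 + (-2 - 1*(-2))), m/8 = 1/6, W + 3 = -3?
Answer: 1140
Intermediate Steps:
W = -6 (W = -3 - 3 = -6)
m = 4/3 (m = 8/6 = 8*(⅙) = 4/3 ≈ 1.3333)
R = 2 (R = 1*(2 + (-2 + 2)) = 1*(2 + 0) = 1*2 = 2)
n = ⅔ (n = 2 - 1*4/3 = 2 - 4/3 = ⅔ ≈ 0.66667)
A(U, z) = -10 - 30*U (A(U, z) = -10 + 5*(-6*U) = -10 - 30*U)
(A(6, w(-4, 3))*n)*(-9) = ((-10 - 30*6)*(⅔))*(-9) = ((-10 - 180)*(⅔))*(-9) = -190*⅔*(-9) = -380/3*(-9) = 1140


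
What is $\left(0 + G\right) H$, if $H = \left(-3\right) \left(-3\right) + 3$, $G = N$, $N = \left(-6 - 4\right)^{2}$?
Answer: $1200$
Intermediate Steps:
$N = 100$ ($N = \left(-10\right)^{2} = 100$)
$G = 100$
$H = 12$ ($H = 9 + 3 = 12$)
$\left(0 + G\right) H = \left(0 + 100\right) 12 = 100 \cdot 12 = 1200$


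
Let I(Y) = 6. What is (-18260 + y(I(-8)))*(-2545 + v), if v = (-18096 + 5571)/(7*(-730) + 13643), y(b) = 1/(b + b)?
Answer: 2380619471095/51198 ≈ 4.6498e+7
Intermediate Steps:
y(b) = 1/(2*b)
v = -12525/8533 (v = -12525/(-5110 + 13643) = -12525/8533 ≈ -1.4678)
(-18260 + y(I(-8)))*(-2545 + v) = (-18260 + (½)/6)*(-2545 - 12525/8533) = (-18260 + (½)*(⅙))*(-21729010/8533) = (-18260 + 1/12)*(-21729010/8533) = -219119/12*(-21729010/8533) = 2380619471095/51198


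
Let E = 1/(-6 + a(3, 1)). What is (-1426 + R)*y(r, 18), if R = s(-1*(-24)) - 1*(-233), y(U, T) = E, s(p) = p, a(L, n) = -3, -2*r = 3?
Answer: 1169/9 ≈ 129.89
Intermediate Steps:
r = -3/2 (r = -½*3 = -3/2 ≈ -1.5000)
E = -⅑ (E = 1/(-6 - 3) = 1/(-9) = -⅑ ≈ -0.11111)
y(U, T) = -⅑
R = 257 (R = -1*(-24) - 1*(-233) = 24 + 233 = 257)
(-1426 + R)*y(r, 18) = (-1426 + 257)*(-⅑) = -1169*(-⅑) = 1169/9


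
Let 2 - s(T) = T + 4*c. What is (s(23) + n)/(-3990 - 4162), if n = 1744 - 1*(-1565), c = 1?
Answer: -821/2038 ≈ -0.40285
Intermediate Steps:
s(T) = -2 - T (s(T) = 2 - (T + 4*1) = 2 - (T + 4) = 2 - (4 + T) = 2 + (-4 - T) = -2 - T)
n = 3309 (n = 1744 + 1565 = 3309)
(s(23) + n)/(-3990 - 4162) = ((-2 - 1*23) + 3309)/(-3990 - 4162) = ((-2 - 23) + 3309)/(-8152) = (-25 + 3309)*(-1/8152) = 3284*(-1/8152) = -821/2038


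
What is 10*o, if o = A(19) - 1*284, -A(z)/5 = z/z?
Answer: -2890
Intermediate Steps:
A(z) = -5 (A(z) = -5*z/z = -5*1 = -5)
o = -289 (o = -5 - 1*284 = -5 - 284 = -289)
10*o = 10*(-289) = -2890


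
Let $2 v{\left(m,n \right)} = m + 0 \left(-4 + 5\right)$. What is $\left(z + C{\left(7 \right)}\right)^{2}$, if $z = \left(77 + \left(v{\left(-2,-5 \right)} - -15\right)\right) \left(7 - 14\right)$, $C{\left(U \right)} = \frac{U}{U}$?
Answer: $404496$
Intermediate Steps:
$C{\left(U \right)} = 1$
$v{\left(m,n \right)} = \frac{m}{2}$ ($v{\left(m,n \right)} = \frac{m + 0 \left(-4 + 5\right)}{2} = \frac{m + 0 \cdot 1}{2} = \frac{m + 0}{2} = \frac{m}{2}$)
$z = -637$ ($z = \left(77 + \left(\frac{1}{2} \left(-2\right) - -15\right)\right) \left(7 - 14\right) = \left(77 + \left(-1 + 15\right)\right) \left(-7\right) = \left(77 + 14\right) \left(-7\right) = 91 \left(-7\right) = -637$)
$\left(z + C{\left(7 \right)}\right)^{2} = \left(-637 + 1\right)^{2} = \left(-636\right)^{2} = 404496$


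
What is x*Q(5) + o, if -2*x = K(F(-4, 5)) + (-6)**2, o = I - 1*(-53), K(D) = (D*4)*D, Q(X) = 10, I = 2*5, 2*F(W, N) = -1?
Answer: -122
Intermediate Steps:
F(W, N) = -1/2 (F(W, N) = (1/2)*(-1) = -1/2)
I = 10
K(D) = 4*D**2 (K(D) = (4*D)*D = 4*D**2)
o = 63 (o = 10 - 1*(-53) = 10 + 53 = 63)
x = -37/2 (x = -(4*(-1/2)**2 + (-6)**2)/2 = -(4*(1/4) + 36)/2 = -(1 + 36)/2 = -1/2*37 = -37/2 ≈ -18.500)
x*Q(5) + o = -37/2*10 + 63 = -185 + 63 = -122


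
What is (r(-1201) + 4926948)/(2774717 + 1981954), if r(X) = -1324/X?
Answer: 5917265872/5712761871 ≈ 1.0358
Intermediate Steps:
(r(-1201) + 4926948)/(2774717 + 1981954) = (-1324/(-1201) + 4926948)/(2774717 + 1981954) = (-1324*(-1/1201) + 4926948)/4756671 = (1324/1201 + 4926948)*(1/4756671) = (5917265872/1201)*(1/4756671) = 5917265872/5712761871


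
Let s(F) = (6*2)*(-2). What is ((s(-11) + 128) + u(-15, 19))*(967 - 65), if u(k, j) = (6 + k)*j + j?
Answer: -43296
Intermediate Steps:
s(F) = -24 (s(F) = 12*(-2) = -24)
u(k, j) = j + j*(6 + k) (u(k, j) = j*(6 + k) + j = j + j*(6 + k))
((s(-11) + 128) + u(-15, 19))*(967 - 65) = ((-24 + 128) + 19*(7 - 15))*(967 - 65) = (104 + 19*(-8))*902 = (104 - 152)*902 = -48*902 = -43296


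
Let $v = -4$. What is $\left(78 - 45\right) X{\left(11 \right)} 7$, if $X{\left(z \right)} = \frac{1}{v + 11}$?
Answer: $33$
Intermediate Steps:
$X{\left(z \right)} = \frac{1}{7}$ ($X{\left(z \right)} = \frac{1}{-4 + 11} = \frac{1}{7}$)
$\left(78 - 45\right) X{\left(11 \right)} 7 = \left(78 - 45\right) \frac{1}{7} \cdot 7 = 33 \cdot \frac{1}{7} \cdot 7 = \frac{33}{7} \cdot 7 = 33$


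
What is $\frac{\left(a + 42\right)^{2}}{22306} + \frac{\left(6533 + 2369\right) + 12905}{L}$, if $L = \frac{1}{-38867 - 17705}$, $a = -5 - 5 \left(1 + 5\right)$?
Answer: $- \frac{27518144962775}{22306} \approx -1.2337 \cdot 10^{9}$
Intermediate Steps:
$a = -35$ ($a = -5 - 30 = -35$)
$L = - \frac{1}{56572}$ ($L = \frac{1}{-56572} = - \frac{1}{56572} \approx -1.7677 \cdot 10^{-5}$)
$\frac{\left(a + 42\right)^{2}}{22306} + \frac{\left(6533 + 2369\right) + 12905}{L} = \frac{\left(-35 + 42\right)^{2}}{22306} + \frac{\left(6533 + 2369\right) + 12905}{- \frac{1}{56572}} = 7^{2} \cdot \frac{1}{22306} + \left(8902 + 12905\right) \left(-56572\right) = 49 \cdot \frac{1}{22306} + 21807 \left(-56572\right) = \frac{49}{22306} - 1233665604 = - \frac{27518144962775}{22306}$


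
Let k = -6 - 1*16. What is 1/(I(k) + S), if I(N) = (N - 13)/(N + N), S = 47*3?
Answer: 44/6239 ≈ 0.0070524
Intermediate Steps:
k = -22 (k = -6 - 16 = -22)
S = 141
I(N) = (-13 + N)/(2*N) (I(N) = (-13 + N)/((2*N)) = (-13 + N)*(1/(2*N)) = (-13 + N)/(2*N))
1/(I(k) + S) = 1/((½)*(-13 - 22)/(-22) + 141) = 1/((½)*(-1/22)*(-35) + 141) = 1/(35/44 + 141) = 1/(6239/44) = 44/6239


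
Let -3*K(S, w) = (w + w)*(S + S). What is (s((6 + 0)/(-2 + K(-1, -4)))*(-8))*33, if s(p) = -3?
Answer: 792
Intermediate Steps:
K(S, w) = -4*S*w/3 (K(S, w) = -(w + w)*(S + S)/3 = -2*w*2*S/3 = -4*S*w/3)
(s((6 + 0)/(-2 + K(-1, -4)))*(-8))*33 = -3*(-8)*33 = 24*33 = 792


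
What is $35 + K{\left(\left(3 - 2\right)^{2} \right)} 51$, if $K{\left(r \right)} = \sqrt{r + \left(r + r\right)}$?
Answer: $35 + 51 \sqrt{3} \approx 123.33$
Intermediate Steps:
$K{\left(r \right)} = \sqrt{3} \sqrt{r}$ ($K{\left(r \right)} = \sqrt{r + 2 r} = \sqrt{3 r} = \sqrt{3} \sqrt{r}$)
$35 + K{\left(\left(3 - 2\right)^{2} \right)} 51 = 35 + \sqrt{3} \sqrt{\left(3 - 2\right)^{2}} \cdot 51 = 35 + \sqrt{3} \sqrt{1^{2}} \cdot 51 = 35 + \sqrt{3} \sqrt{1} \cdot 51 = 35 + \sqrt{3} \cdot 1 \cdot 51 = 35 + \sqrt{3} \cdot 51 = 35 + 51 \sqrt{3}$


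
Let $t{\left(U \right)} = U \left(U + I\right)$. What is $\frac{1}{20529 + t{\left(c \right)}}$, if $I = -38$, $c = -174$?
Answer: $\frac{1}{57417} \approx 1.7416 \cdot 10^{-5}$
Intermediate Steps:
$t{\left(U \right)} = U \left(-38 + U\right)$ ($t{\left(U \right)} = U \left(U - 38\right) = U \left(-38 + U\right)$)
$\frac{1}{20529 + t{\left(c \right)}} = \frac{1}{20529 - 174 \left(-38 - 174\right)} = \frac{1}{20529 - -36888} = \frac{1}{20529 + 36888} = \frac{1}{57417}$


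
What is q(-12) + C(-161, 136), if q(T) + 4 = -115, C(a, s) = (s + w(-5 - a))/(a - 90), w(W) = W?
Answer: -30161/251 ≈ -120.16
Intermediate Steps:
C(a, s) = (-5 + s - a)/(-90 + a) (C(a, s) = (s + (-5 - a))/(a - 90) = (-5 + s - a)/(-90 + a))
q(T) = -119 (q(T) = -4 - 115 = -119)
q(-12) + C(-161, 136) = -119 + (-5 + 136 - 1*(-161))/(-90 - 161) = -119 + (-5 + 136 + 161)/(-251) = -119 - 1/251*292 = -119 - 292/251 = -30161/251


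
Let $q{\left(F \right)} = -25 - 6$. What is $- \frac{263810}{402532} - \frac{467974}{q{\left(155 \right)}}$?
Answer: $\frac{94183166029}{6239246} \approx 15095.0$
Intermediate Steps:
$q{\left(F \right)} = -31$
$- \frac{263810}{402532} - \frac{467974}{q{\left(155 \right)}} = - \frac{263810}{402532} - \frac{467974}{-31} = \left(-263810\right) \frac{1}{402532} - - \frac{467974}{31} = - \frac{131905}{201266} + \frac{467974}{31} = \frac{94183166029}{6239246}$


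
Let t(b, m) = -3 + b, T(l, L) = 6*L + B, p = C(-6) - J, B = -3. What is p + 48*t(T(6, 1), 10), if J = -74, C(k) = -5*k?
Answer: 104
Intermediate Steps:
p = 104 (p = -5*(-6) - 1*(-74) = 30 + 74 = 104)
T(l, L) = -3 + 6*L (T(l, L) = 6*L - 3 = -3 + 6*L)
p + 48*t(T(6, 1), 10) = 104 + 48*(-3 + (-3 + 6*1)) = 104 + 48*(-3 + (-3 + 6)) = 104 + 48*(-3 + 3) = 104 + 48*0 = 104 + 0 = 104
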